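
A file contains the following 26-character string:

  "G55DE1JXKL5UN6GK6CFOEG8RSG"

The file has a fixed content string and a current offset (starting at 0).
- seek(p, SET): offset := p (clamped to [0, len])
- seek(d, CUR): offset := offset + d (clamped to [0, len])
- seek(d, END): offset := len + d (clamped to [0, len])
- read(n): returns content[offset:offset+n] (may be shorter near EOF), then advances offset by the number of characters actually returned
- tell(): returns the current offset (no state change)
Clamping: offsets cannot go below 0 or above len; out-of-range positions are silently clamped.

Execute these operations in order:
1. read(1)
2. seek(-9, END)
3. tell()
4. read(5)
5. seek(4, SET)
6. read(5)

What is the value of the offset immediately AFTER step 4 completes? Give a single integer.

Answer: 22

Derivation:
After 1 (read(1)): returned 'G', offset=1
After 2 (seek(-9, END)): offset=17
After 3 (tell()): offset=17
After 4 (read(5)): returned 'CFOEG', offset=22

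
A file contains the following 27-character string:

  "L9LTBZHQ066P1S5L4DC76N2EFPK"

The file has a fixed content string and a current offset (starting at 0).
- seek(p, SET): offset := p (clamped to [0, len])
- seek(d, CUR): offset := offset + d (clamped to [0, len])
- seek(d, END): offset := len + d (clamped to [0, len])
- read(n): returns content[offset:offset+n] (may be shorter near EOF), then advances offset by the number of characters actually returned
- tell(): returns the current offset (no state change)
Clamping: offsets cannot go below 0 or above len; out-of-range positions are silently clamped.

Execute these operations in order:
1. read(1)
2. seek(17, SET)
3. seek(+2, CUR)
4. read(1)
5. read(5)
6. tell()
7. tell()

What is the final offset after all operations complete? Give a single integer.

Answer: 25

Derivation:
After 1 (read(1)): returned 'L', offset=1
After 2 (seek(17, SET)): offset=17
After 3 (seek(+2, CUR)): offset=19
After 4 (read(1)): returned '7', offset=20
After 5 (read(5)): returned '6N2EF', offset=25
After 6 (tell()): offset=25
After 7 (tell()): offset=25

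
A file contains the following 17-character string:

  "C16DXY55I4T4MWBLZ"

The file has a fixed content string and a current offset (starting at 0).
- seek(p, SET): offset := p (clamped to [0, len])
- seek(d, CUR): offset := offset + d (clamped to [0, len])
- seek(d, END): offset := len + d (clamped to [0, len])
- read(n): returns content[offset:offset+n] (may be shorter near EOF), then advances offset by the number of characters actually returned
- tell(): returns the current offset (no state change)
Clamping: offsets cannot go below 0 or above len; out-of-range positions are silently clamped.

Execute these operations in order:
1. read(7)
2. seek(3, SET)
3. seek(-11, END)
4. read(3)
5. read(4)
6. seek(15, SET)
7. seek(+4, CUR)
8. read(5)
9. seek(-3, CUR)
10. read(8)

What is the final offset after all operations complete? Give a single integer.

After 1 (read(7)): returned 'C16DXY5', offset=7
After 2 (seek(3, SET)): offset=3
After 3 (seek(-11, END)): offset=6
After 4 (read(3)): returned '55I', offset=9
After 5 (read(4)): returned '4T4M', offset=13
After 6 (seek(15, SET)): offset=15
After 7 (seek(+4, CUR)): offset=17
After 8 (read(5)): returned '', offset=17
After 9 (seek(-3, CUR)): offset=14
After 10 (read(8)): returned 'BLZ', offset=17

Answer: 17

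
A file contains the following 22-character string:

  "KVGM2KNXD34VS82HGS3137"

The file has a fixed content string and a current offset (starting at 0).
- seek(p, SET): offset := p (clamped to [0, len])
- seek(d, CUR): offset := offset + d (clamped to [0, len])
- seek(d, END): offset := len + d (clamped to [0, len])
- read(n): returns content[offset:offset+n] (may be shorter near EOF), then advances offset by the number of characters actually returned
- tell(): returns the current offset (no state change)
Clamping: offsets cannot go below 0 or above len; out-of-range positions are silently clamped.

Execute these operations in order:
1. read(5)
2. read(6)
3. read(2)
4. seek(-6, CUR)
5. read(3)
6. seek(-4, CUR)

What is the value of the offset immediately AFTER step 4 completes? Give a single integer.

Answer: 7

Derivation:
After 1 (read(5)): returned 'KVGM2', offset=5
After 2 (read(6)): returned 'KNXD34', offset=11
After 3 (read(2)): returned 'VS', offset=13
After 4 (seek(-6, CUR)): offset=7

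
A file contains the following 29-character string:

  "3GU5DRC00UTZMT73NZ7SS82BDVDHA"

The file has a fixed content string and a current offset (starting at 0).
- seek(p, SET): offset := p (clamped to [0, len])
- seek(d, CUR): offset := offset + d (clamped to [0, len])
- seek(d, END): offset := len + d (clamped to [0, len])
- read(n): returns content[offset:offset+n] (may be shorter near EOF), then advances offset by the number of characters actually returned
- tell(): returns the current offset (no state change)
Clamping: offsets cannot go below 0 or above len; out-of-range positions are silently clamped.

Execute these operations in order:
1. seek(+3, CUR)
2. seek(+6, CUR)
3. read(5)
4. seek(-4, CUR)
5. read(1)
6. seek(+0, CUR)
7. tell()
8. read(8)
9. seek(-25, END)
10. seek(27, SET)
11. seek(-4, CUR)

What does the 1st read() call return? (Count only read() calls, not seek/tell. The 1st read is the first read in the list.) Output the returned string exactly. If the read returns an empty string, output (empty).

Answer: UTZMT

Derivation:
After 1 (seek(+3, CUR)): offset=3
After 2 (seek(+6, CUR)): offset=9
After 3 (read(5)): returned 'UTZMT', offset=14
After 4 (seek(-4, CUR)): offset=10
After 5 (read(1)): returned 'T', offset=11
After 6 (seek(+0, CUR)): offset=11
After 7 (tell()): offset=11
After 8 (read(8)): returned 'ZMT73NZ7', offset=19
After 9 (seek(-25, END)): offset=4
After 10 (seek(27, SET)): offset=27
After 11 (seek(-4, CUR)): offset=23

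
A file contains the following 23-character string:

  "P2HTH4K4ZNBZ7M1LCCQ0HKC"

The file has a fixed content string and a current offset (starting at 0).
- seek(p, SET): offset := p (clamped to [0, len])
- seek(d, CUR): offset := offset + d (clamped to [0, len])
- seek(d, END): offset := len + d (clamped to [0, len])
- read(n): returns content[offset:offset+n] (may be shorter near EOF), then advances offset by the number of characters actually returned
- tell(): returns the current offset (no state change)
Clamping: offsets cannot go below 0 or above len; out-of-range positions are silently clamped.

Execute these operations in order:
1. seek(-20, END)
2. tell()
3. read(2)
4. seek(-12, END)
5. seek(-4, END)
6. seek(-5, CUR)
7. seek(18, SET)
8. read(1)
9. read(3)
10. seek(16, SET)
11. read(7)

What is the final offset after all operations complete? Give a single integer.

After 1 (seek(-20, END)): offset=3
After 2 (tell()): offset=3
After 3 (read(2)): returned 'TH', offset=5
After 4 (seek(-12, END)): offset=11
After 5 (seek(-4, END)): offset=19
After 6 (seek(-5, CUR)): offset=14
After 7 (seek(18, SET)): offset=18
After 8 (read(1)): returned 'Q', offset=19
After 9 (read(3)): returned '0HK', offset=22
After 10 (seek(16, SET)): offset=16
After 11 (read(7)): returned 'CCQ0HKC', offset=23

Answer: 23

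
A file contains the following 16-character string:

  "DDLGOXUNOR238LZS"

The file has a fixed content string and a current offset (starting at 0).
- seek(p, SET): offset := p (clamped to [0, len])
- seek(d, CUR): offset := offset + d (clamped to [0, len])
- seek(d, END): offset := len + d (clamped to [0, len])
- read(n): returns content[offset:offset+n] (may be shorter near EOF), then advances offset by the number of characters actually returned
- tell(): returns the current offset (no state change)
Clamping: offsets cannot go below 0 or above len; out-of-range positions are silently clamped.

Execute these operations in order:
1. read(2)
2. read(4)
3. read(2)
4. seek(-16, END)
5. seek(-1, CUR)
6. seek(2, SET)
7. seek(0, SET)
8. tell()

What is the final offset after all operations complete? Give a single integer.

Answer: 0

Derivation:
After 1 (read(2)): returned 'DD', offset=2
After 2 (read(4)): returned 'LGOX', offset=6
After 3 (read(2)): returned 'UN', offset=8
After 4 (seek(-16, END)): offset=0
After 5 (seek(-1, CUR)): offset=0
After 6 (seek(2, SET)): offset=2
After 7 (seek(0, SET)): offset=0
After 8 (tell()): offset=0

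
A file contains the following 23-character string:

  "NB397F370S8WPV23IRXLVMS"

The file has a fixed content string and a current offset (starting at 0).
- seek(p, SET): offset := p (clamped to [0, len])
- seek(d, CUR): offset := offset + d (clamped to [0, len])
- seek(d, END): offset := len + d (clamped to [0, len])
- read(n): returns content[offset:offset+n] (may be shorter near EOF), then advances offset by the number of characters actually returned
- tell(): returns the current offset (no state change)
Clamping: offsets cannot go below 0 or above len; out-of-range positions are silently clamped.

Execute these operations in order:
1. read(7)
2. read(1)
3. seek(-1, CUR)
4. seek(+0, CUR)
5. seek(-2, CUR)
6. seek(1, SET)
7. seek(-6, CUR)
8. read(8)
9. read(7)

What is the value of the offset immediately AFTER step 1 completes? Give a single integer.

After 1 (read(7)): returned 'NB397F3', offset=7

Answer: 7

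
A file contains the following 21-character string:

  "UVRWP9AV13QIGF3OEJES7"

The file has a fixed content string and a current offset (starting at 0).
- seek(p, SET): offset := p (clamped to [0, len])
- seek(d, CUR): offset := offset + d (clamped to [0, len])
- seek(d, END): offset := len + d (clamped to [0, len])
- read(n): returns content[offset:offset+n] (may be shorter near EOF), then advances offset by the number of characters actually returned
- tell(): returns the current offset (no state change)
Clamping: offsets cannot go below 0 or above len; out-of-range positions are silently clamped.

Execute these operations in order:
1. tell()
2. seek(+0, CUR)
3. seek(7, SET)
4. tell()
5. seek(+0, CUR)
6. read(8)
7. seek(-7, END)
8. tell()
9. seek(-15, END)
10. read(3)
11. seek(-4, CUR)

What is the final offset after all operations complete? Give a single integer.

Answer: 5

Derivation:
After 1 (tell()): offset=0
After 2 (seek(+0, CUR)): offset=0
After 3 (seek(7, SET)): offset=7
After 4 (tell()): offset=7
After 5 (seek(+0, CUR)): offset=7
After 6 (read(8)): returned 'V13QIGF3', offset=15
After 7 (seek(-7, END)): offset=14
After 8 (tell()): offset=14
After 9 (seek(-15, END)): offset=6
After 10 (read(3)): returned 'AV1', offset=9
After 11 (seek(-4, CUR)): offset=5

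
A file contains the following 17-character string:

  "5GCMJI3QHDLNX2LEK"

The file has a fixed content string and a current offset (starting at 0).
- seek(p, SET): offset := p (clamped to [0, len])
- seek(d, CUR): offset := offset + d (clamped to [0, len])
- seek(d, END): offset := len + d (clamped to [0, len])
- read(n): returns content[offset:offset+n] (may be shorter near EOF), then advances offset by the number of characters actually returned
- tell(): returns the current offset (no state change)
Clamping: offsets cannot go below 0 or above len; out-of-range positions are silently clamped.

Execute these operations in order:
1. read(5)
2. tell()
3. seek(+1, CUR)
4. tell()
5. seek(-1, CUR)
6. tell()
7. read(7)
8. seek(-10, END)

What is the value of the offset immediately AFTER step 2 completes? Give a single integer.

After 1 (read(5)): returned '5GCMJ', offset=5
After 2 (tell()): offset=5

Answer: 5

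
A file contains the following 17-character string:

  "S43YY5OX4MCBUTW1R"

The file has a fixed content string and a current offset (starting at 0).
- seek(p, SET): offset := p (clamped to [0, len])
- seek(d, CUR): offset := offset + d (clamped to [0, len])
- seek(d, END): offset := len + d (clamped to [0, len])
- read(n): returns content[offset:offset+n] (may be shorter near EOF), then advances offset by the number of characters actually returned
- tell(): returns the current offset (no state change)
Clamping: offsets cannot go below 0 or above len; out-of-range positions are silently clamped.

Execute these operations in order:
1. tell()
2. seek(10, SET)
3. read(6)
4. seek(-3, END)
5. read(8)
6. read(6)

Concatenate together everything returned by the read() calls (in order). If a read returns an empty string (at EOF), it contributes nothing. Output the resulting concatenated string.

After 1 (tell()): offset=0
After 2 (seek(10, SET)): offset=10
After 3 (read(6)): returned 'CBUTW1', offset=16
After 4 (seek(-3, END)): offset=14
After 5 (read(8)): returned 'W1R', offset=17
After 6 (read(6)): returned '', offset=17

Answer: CBUTW1W1R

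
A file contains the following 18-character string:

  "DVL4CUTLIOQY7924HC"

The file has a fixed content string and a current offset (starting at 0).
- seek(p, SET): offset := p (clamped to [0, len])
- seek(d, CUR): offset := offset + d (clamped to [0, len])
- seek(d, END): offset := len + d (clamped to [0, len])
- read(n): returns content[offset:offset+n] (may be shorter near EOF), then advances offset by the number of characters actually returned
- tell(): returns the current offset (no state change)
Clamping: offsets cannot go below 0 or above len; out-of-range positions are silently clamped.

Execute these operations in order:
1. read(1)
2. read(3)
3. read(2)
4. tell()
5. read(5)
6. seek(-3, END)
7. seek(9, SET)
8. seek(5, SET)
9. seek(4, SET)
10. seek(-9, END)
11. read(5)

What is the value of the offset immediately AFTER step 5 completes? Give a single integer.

Answer: 11

Derivation:
After 1 (read(1)): returned 'D', offset=1
After 2 (read(3)): returned 'VL4', offset=4
After 3 (read(2)): returned 'CU', offset=6
After 4 (tell()): offset=6
After 5 (read(5)): returned 'TLIOQ', offset=11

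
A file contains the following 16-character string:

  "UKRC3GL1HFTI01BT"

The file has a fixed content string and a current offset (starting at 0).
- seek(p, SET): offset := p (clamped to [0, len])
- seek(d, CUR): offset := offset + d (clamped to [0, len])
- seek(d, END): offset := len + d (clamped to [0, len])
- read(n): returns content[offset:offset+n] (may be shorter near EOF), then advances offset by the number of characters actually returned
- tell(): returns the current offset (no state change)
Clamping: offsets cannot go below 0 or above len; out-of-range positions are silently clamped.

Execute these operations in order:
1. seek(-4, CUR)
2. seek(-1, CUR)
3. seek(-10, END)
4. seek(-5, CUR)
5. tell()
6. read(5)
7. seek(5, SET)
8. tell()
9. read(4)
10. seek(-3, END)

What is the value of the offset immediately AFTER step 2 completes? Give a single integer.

Answer: 0

Derivation:
After 1 (seek(-4, CUR)): offset=0
After 2 (seek(-1, CUR)): offset=0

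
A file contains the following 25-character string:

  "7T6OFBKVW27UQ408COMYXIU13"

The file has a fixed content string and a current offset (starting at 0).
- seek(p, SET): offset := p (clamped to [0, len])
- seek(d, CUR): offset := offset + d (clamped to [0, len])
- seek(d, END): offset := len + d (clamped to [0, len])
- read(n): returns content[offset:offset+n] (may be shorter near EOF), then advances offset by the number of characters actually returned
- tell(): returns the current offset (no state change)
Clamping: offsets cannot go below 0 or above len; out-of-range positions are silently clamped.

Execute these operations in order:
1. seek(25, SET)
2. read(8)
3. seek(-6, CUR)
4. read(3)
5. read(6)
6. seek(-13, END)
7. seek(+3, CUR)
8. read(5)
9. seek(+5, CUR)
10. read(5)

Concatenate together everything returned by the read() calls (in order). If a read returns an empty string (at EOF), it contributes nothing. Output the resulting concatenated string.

Answer: YXIU138COMY

Derivation:
After 1 (seek(25, SET)): offset=25
After 2 (read(8)): returned '', offset=25
After 3 (seek(-6, CUR)): offset=19
After 4 (read(3)): returned 'YXI', offset=22
After 5 (read(6)): returned 'U13', offset=25
After 6 (seek(-13, END)): offset=12
After 7 (seek(+3, CUR)): offset=15
After 8 (read(5)): returned '8COMY', offset=20
After 9 (seek(+5, CUR)): offset=25
After 10 (read(5)): returned '', offset=25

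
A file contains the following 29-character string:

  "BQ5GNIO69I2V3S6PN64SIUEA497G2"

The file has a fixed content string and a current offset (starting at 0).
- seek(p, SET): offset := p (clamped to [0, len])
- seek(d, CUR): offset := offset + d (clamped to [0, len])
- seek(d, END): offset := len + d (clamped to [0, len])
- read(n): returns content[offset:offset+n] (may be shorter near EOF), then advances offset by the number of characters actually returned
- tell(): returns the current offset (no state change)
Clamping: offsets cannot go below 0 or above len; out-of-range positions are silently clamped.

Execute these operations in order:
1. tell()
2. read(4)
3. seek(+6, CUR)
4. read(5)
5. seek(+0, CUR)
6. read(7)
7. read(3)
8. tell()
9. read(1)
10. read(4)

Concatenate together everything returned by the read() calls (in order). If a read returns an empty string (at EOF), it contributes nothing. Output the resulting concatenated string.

After 1 (tell()): offset=0
After 2 (read(4)): returned 'BQ5G', offset=4
After 3 (seek(+6, CUR)): offset=10
After 4 (read(5)): returned '2V3S6', offset=15
After 5 (seek(+0, CUR)): offset=15
After 6 (read(7)): returned 'PN64SIU', offset=22
After 7 (read(3)): returned 'EA4', offset=25
After 8 (tell()): offset=25
After 9 (read(1)): returned '9', offset=26
After 10 (read(4)): returned '7G2', offset=29

Answer: BQ5G2V3S6PN64SIUEA497G2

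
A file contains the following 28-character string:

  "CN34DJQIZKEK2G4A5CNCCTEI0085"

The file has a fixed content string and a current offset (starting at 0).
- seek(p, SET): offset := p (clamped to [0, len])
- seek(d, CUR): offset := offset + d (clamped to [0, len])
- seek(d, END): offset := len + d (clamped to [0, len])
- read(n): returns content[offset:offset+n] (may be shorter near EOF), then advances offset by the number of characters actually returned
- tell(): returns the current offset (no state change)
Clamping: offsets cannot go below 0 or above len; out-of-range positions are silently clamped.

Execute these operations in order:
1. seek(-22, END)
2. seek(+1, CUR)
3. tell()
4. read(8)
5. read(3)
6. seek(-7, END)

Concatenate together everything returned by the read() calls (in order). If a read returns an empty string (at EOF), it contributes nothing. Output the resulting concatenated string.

Answer: IZKEK2G4A5C

Derivation:
After 1 (seek(-22, END)): offset=6
After 2 (seek(+1, CUR)): offset=7
After 3 (tell()): offset=7
After 4 (read(8)): returned 'IZKEK2G4', offset=15
After 5 (read(3)): returned 'A5C', offset=18
After 6 (seek(-7, END)): offset=21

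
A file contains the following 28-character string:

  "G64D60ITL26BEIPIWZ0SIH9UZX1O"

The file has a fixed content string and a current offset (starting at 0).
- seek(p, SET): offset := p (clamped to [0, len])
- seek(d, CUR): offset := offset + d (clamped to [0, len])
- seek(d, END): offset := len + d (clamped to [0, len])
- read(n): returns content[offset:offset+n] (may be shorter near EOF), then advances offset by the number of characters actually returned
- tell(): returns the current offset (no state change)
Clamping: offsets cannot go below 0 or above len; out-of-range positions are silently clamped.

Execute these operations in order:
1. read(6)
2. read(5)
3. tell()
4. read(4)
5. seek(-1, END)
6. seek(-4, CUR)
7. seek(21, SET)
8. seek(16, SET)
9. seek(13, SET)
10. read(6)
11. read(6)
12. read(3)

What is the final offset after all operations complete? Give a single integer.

After 1 (read(6)): returned 'G64D60', offset=6
After 2 (read(5)): returned 'ITL26', offset=11
After 3 (tell()): offset=11
After 4 (read(4)): returned 'BEIP', offset=15
After 5 (seek(-1, END)): offset=27
After 6 (seek(-4, CUR)): offset=23
After 7 (seek(21, SET)): offset=21
After 8 (seek(16, SET)): offset=16
After 9 (seek(13, SET)): offset=13
After 10 (read(6)): returned 'IPIWZ0', offset=19
After 11 (read(6)): returned 'SIH9UZ', offset=25
After 12 (read(3)): returned 'X1O', offset=28

Answer: 28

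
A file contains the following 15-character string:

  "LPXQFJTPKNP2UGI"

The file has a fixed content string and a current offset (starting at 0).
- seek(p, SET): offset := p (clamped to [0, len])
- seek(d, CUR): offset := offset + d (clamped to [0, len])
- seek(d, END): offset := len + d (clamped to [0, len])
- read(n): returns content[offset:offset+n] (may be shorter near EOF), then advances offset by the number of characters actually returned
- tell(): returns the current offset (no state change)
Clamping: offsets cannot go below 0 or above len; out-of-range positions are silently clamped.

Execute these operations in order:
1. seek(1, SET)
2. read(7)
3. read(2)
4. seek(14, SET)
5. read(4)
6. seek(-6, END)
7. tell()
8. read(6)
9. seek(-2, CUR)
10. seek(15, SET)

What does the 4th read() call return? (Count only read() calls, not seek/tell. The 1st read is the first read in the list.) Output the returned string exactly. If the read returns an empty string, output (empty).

Answer: NP2UGI

Derivation:
After 1 (seek(1, SET)): offset=1
After 2 (read(7)): returned 'PXQFJTP', offset=8
After 3 (read(2)): returned 'KN', offset=10
After 4 (seek(14, SET)): offset=14
After 5 (read(4)): returned 'I', offset=15
After 6 (seek(-6, END)): offset=9
After 7 (tell()): offset=9
After 8 (read(6)): returned 'NP2UGI', offset=15
After 9 (seek(-2, CUR)): offset=13
After 10 (seek(15, SET)): offset=15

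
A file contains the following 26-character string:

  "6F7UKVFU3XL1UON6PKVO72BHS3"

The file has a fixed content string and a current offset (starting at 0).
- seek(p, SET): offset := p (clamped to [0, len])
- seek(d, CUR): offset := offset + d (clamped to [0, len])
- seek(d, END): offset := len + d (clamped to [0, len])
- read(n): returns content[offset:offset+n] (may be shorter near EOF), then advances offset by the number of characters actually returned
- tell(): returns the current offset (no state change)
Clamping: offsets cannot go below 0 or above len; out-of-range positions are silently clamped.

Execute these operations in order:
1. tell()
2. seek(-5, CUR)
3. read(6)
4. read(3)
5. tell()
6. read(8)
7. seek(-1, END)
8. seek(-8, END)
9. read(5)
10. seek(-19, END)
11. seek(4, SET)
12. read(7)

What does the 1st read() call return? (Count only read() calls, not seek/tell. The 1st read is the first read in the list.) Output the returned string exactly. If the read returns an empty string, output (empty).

After 1 (tell()): offset=0
After 2 (seek(-5, CUR)): offset=0
After 3 (read(6)): returned '6F7UKV', offset=6
After 4 (read(3)): returned 'FU3', offset=9
After 5 (tell()): offset=9
After 6 (read(8)): returned 'XL1UON6P', offset=17
After 7 (seek(-1, END)): offset=25
After 8 (seek(-8, END)): offset=18
After 9 (read(5)): returned 'VO72B', offset=23
After 10 (seek(-19, END)): offset=7
After 11 (seek(4, SET)): offset=4
After 12 (read(7)): returned 'KVFU3XL', offset=11

Answer: 6F7UKV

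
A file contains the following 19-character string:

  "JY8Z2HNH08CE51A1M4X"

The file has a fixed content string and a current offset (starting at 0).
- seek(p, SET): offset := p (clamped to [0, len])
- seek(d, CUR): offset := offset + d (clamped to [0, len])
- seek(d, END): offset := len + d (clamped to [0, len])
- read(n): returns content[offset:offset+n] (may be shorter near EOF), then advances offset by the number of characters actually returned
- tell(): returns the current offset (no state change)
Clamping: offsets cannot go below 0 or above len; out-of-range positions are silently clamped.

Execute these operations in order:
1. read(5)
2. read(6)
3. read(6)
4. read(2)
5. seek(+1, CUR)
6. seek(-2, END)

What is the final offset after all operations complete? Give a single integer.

After 1 (read(5)): returned 'JY8Z2', offset=5
After 2 (read(6)): returned 'HNH08C', offset=11
After 3 (read(6)): returned 'E51A1M', offset=17
After 4 (read(2)): returned '4X', offset=19
After 5 (seek(+1, CUR)): offset=19
After 6 (seek(-2, END)): offset=17

Answer: 17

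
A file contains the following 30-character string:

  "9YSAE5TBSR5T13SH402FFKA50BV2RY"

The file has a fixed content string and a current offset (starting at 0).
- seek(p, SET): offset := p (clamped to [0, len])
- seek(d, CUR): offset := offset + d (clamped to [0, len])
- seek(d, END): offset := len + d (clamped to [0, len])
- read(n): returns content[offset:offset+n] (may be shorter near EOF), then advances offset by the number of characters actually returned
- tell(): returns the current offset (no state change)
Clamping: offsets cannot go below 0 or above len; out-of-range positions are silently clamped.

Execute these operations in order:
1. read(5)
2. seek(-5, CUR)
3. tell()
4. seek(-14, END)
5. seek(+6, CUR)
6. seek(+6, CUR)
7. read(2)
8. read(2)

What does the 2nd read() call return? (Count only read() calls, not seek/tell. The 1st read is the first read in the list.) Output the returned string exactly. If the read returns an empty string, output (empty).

Answer: RY

Derivation:
After 1 (read(5)): returned '9YSAE', offset=5
After 2 (seek(-5, CUR)): offset=0
After 3 (tell()): offset=0
After 4 (seek(-14, END)): offset=16
After 5 (seek(+6, CUR)): offset=22
After 6 (seek(+6, CUR)): offset=28
After 7 (read(2)): returned 'RY', offset=30
After 8 (read(2)): returned '', offset=30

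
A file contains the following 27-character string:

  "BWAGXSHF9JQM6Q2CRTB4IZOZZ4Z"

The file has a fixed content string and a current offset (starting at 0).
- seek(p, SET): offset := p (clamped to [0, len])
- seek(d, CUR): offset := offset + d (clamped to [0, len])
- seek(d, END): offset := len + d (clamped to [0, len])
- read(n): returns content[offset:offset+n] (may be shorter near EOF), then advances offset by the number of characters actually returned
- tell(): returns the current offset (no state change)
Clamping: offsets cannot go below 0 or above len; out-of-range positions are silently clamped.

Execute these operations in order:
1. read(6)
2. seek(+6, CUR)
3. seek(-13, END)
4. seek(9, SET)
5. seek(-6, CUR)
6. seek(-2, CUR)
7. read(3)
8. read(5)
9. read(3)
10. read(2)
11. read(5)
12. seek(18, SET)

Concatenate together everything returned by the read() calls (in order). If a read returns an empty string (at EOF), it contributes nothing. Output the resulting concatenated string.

Answer: BWAGXSWAGXSHF9JQM6Q2CRTB

Derivation:
After 1 (read(6)): returned 'BWAGXS', offset=6
After 2 (seek(+6, CUR)): offset=12
After 3 (seek(-13, END)): offset=14
After 4 (seek(9, SET)): offset=9
After 5 (seek(-6, CUR)): offset=3
After 6 (seek(-2, CUR)): offset=1
After 7 (read(3)): returned 'WAG', offset=4
After 8 (read(5)): returned 'XSHF9', offset=9
After 9 (read(3)): returned 'JQM', offset=12
After 10 (read(2)): returned '6Q', offset=14
After 11 (read(5)): returned '2CRTB', offset=19
After 12 (seek(18, SET)): offset=18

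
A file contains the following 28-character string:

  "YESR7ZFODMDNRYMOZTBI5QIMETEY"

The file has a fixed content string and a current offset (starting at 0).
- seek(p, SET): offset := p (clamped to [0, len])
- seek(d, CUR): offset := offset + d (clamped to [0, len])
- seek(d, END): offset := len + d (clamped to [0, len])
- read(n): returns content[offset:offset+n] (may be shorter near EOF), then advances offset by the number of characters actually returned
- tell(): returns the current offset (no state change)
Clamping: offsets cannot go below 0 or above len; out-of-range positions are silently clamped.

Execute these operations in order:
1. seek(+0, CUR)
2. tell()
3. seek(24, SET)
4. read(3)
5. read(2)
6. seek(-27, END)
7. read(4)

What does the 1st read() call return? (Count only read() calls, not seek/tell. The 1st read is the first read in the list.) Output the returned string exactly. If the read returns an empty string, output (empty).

After 1 (seek(+0, CUR)): offset=0
After 2 (tell()): offset=0
After 3 (seek(24, SET)): offset=24
After 4 (read(3)): returned 'ETE', offset=27
After 5 (read(2)): returned 'Y', offset=28
After 6 (seek(-27, END)): offset=1
After 7 (read(4)): returned 'ESR7', offset=5

Answer: ETE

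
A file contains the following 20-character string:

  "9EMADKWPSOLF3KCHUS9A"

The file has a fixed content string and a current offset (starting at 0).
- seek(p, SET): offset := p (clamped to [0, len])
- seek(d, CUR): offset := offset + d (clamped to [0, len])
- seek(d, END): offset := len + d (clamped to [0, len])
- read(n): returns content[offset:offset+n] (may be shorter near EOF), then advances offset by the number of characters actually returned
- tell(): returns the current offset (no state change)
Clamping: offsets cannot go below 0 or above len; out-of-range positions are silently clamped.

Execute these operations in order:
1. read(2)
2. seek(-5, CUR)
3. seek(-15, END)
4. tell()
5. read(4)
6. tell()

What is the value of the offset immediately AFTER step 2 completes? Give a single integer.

After 1 (read(2)): returned '9E', offset=2
After 2 (seek(-5, CUR)): offset=0

Answer: 0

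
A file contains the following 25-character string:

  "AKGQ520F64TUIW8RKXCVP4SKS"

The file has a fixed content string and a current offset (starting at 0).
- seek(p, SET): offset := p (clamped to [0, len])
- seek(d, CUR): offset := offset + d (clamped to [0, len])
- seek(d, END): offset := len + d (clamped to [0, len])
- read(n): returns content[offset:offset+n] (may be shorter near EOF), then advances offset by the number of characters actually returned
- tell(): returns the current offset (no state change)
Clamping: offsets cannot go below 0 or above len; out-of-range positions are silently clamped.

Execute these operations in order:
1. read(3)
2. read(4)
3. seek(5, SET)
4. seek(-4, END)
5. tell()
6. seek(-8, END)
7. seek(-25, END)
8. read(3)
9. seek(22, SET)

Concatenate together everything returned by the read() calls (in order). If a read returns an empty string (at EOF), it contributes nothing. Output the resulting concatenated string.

After 1 (read(3)): returned 'AKG', offset=3
After 2 (read(4)): returned 'Q520', offset=7
After 3 (seek(5, SET)): offset=5
After 4 (seek(-4, END)): offset=21
After 5 (tell()): offset=21
After 6 (seek(-8, END)): offset=17
After 7 (seek(-25, END)): offset=0
After 8 (read(3)): returned 'AKG', offset=3
After 9 (seek(22, SET)): offset=22

Answer: AKGQ520AKG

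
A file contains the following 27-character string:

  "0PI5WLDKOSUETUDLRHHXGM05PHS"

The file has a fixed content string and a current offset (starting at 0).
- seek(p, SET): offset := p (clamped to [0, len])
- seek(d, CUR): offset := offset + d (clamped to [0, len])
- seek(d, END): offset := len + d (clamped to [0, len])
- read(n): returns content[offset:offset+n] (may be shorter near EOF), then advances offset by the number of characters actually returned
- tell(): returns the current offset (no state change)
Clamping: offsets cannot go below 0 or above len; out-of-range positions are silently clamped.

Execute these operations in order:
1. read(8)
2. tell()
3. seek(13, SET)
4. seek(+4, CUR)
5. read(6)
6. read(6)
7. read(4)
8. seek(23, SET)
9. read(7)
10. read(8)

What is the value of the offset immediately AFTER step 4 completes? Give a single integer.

After 1 (read(8)): returned '0PI5WLDK', offset=8
After 2 (tell()): offset=8
After 3 (seek(13, SET)): offset=13
After 4 (seek(+4, CUR)): offset=17

Answer: 17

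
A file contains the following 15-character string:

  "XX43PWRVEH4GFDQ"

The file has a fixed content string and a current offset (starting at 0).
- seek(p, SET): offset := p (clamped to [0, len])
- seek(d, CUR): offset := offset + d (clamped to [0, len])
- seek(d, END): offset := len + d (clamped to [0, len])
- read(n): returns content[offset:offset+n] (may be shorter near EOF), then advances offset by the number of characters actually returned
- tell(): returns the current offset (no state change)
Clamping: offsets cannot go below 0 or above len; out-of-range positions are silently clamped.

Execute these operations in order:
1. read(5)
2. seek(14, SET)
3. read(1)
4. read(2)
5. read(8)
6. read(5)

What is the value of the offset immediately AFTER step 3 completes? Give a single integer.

After 1 (read(5)): returned 'XX43P', offset=5
After 2 (seek(14, SET)): offset=14
After 3 (read(1)): returned 'Q', offset=15

Answer: 15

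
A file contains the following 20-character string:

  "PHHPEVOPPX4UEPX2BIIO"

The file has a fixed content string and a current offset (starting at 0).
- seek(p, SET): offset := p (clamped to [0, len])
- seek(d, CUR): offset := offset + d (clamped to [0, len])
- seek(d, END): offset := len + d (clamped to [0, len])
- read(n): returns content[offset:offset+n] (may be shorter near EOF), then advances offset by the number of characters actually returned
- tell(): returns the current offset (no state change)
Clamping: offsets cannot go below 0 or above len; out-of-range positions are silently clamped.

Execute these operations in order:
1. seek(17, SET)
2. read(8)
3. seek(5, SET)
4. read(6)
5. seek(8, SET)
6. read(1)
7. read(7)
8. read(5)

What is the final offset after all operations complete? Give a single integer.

Answer: 20

Derivation:
After 1 (seek(17, SET)): offset=17
After 2 (read(8)): returned 'IIO', offset=20
After 3 (seek(5, SET)): offset=5
After 4 (read(6)): returned 'VOPPX4', offset=11
After 5 (seek(8, SET)): offset=8
After 6 (read(1)): returned 'P', offset=9
After 7 (read(7)): returned 'X4UEPX2', offset=16
After 8 (read(5)): returned 'BIIO', offset=20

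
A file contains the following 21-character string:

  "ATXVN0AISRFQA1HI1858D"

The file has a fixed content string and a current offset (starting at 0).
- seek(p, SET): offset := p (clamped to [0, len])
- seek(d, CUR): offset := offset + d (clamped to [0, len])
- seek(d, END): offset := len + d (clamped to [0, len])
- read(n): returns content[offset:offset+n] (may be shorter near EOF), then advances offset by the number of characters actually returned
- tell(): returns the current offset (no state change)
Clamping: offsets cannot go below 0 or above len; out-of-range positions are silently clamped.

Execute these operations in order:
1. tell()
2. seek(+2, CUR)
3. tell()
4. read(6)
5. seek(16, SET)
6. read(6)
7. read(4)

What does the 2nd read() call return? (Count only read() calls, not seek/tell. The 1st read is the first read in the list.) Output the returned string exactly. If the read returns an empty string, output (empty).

Answer: 1858D

Derivation:
After 1 (tell()): offset=0
After 2 (seek(+2, CUR)): offset=2
After 3 (tell()): offset=2
After 4 (read(6)): returned 'XVN0AI', offset=8
After 5 (seek(16, SET)): offset=16
After 6 (read(6)): returned '1858D', offset=21
After 7 (read(4)): returned '', offset=21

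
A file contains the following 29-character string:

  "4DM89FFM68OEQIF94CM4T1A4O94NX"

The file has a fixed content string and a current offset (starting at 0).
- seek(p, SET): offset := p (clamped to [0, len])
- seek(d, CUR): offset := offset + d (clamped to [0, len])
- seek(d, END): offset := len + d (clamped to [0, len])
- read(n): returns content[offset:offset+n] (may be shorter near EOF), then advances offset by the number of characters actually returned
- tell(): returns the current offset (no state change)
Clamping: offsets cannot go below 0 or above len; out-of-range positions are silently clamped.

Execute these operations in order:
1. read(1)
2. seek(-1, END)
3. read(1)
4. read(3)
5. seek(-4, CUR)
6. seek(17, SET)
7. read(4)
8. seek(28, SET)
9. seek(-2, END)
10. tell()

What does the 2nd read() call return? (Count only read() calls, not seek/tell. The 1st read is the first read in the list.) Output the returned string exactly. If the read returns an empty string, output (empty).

After 1 (read(1)): returned '4', offset=1
After 2 (seek(-1, END)): offset=28
After 3 (read(1)): returned 'X', offset=29
After 4 (read(3)): returned '', offset=29
After 5 (seek(-4, CUR)): offset=25
After 6 (seek(17, SET)): offset=17
After 7 (read(4)): returned 'CM4T', offset=21
After 8 (seek(28, SET)): offset=28
After 9 (seek(-2, END)): offset=27
After 10 (tell()): offset=27

Answer: X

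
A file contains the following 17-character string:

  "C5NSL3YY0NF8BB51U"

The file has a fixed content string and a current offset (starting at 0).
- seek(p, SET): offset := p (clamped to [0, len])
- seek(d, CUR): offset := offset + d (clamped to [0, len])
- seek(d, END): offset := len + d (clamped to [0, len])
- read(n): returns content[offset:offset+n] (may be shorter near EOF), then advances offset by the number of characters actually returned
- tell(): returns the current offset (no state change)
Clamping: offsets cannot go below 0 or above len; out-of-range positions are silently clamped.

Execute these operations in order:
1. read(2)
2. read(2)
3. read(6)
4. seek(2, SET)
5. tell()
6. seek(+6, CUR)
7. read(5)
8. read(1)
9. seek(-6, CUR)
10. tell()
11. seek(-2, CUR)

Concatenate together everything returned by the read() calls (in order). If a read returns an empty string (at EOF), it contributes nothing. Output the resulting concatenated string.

Answer: C5NSL3YY0N0NF8BB

Derivation:
After 1 (read(2)): returned 'C5', offset=2
After 2 (read(2)): returned 'NS', offset=4
After 3 (read(6)): returned 'L3YY0N', offset=10
After 4 (seek(2, SET)): offset=2
After 5 (tell()): offset=2
After 6 (seek(+6, CUR)): offset=8
After 7 (read(5)): returned '0NF8B', offset=13
After 8 (read(1)): returned 'B', offset=14
After 9 (seek(-6, CUR)): offset=8
After 10 (tell()): offset=8
After 11 (seek(-2, CUR)): offset=6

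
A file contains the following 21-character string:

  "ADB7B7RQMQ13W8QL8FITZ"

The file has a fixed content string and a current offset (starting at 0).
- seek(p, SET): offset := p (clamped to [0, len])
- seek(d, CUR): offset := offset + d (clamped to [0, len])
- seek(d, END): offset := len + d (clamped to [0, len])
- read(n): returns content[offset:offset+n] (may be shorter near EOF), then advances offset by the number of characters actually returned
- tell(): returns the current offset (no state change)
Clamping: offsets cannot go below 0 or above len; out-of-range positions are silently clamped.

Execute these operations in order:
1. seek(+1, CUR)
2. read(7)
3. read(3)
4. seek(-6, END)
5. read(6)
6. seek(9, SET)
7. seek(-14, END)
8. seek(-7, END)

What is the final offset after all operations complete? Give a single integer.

Answer: 14

Derivation:
After 1 (seek(+1, CUR)): offset=1
After 2 (read(7)): returned 'DB7B7RQ', offset=8
After 3 (read(3)): returned 'MQ1', offset=11
After 4 (seek(-6, END)): offset=15
After 5 (read(6)): returned 'L8FITZ', offset=21
After 6 (seek(9, SET)): offset=9
After 7 (seek(-14, END)): offset=7
After 8 (seek(-7, END)): offset=14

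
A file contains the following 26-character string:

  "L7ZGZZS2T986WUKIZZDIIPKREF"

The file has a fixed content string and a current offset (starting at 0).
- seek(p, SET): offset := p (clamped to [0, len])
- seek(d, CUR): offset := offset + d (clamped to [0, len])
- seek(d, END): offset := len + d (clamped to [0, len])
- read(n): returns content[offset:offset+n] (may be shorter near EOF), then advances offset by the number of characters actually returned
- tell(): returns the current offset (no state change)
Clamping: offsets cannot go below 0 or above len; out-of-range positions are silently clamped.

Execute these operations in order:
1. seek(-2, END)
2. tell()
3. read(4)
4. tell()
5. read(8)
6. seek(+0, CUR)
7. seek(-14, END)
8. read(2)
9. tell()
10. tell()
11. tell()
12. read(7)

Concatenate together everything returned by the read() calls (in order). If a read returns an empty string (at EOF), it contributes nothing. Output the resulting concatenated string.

Answer: EFWUKIZZDII

Derivation:
After 1 (seek(-2, END)): offset=24
After 2 (tell()): offset=24
After 3 (read(4)): returned 'EF', offset=26
After 4 (tell()): offset=26
After 5 (read(8)): returned '', offset=26
After 6 (seek(+0, CUR)): offset=26
After 7 (seek(-14, END)): offset=12
After 8 (read(2)): returned 'WU', offset=14
After 9 (tell()): offset=14
After 10 (tell()): offset=14
After 11 (tell()): offset=14
After 12 (read(7)): returned 'KIZZDII', offset=21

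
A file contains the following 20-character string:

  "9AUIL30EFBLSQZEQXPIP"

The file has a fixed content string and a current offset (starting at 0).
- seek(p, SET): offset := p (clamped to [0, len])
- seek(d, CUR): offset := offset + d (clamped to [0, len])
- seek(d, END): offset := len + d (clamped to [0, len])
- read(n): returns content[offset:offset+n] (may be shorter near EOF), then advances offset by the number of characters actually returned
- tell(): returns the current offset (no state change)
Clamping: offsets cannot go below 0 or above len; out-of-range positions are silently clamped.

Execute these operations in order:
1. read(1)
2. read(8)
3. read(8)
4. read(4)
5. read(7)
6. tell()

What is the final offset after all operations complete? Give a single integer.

Answer: 20

Derivation:
After 1 (read(1)): returned '9', offset=1
After 2 (read(8)): returned 'AUIL30EF', offset=9
After 3 (read(8)): returned 'BLSQZEQX', offset=17
After 4 (read(4)): returned 'PIP', offset=20
After 5 (read(7)): returned '', offset=20
After 6 (tell()): offset=20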